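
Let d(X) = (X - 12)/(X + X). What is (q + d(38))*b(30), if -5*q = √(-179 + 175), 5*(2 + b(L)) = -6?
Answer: -104/95 + 32*I/25 ≈ -1.0947 + 1.28*I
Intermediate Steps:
b(L) = -16/5 (b(L) = -2 + (⅕)*(-6) = -2 - 6/5 = -16/5)
d(X) = (-12 + X)/(2*X) (d(X) = (-12 + X)/((2*X)) = (-12 + X)*(1/(2*X)) = (-12 + X)/(2*X))
q = -2*I/5 (q = -√(-179 + 175)/5 = -2*I/5 ≈ -0.4*I)
(q + d(38))*b(30) = (-2*I/5 + (½)*(-12 + 38)/38)*(-16/5) = (-2*I/5 + (½)*(1/38)*26)*(-16/5) = (-2*I/5 + 13/38)*(-16/5) = (13/38 - 2*I/5)*(-16/5) = -104/95 + 32*I/25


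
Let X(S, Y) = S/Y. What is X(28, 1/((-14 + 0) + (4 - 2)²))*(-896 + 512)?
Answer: 107520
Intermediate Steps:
X(28, 1/((-14 + 0) + (4 - 2)²))*(-896 + 512) = (28/(1/((-14 + 0) + (4 - 2)²)))*(-896 + 512) = (28/(1/(-14 + 2²)))*(-384) = (28/(1/(-14 + 4)))*(-384) = (28/(1/(-10)))*(-384) = (28/(-⅒))*(-384) = (28*(-10))*(-384) = -280*(-384) = 107520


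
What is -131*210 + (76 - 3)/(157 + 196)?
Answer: -9710957/353 ≈ -27510.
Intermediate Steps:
-131*210 + (76 - 3)/(157 + 196) = -27510 + 73/353 = -9710957/353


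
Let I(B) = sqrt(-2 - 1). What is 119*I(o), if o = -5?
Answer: 119*I*sqrt(3) ≈ 206.11*I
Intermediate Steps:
I(B) = I*sqrt(3) (I(B) = sqrt(-3) = I*sqrt(3))
119*I(o) = 119*(I*sqrt(3)) = 119*I*sqrt(3)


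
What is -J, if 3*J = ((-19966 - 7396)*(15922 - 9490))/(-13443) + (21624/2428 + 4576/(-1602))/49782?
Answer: -709963751497192231/162689584728591 ≈ -4363.9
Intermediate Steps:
J = 709963751497192231/162689584728591 (J = (((-19966 - 7396)*(15922 - 9490))/(-13443) + (21624/2428 + 4576/(-1602))/49782)/3 = (-27362*6432*(-1/13443) + (21624*(1/2428) + 4576*(-1/1602))*(1/49782))/3 = (-175992384*(-1/13443) + (5406/607 - 2288/801)*(1/49782))/3 = (58664128/4481 + (2941390/486207)*(1/49782))/3 = (58664128/4481 + 1470695/12102178437)/3 = (1/3)*(709963751497192231/54229861576197) = 709963751497192231/162689584728591 ≈ 4363.9)
-J = -1*709963751497192231/162689584728591 = -709963751497192231/162689584728591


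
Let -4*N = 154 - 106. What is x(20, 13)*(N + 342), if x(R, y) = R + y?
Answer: 10890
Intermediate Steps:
N = -12 (N = -(154 - 106)/4 = -1/4*48 = -12)
x(20, 13)*(N + 342) = (20 + 13)*(-12 + 342) = 33*330 = 10890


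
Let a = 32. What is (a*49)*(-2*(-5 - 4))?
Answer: 28224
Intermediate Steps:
(a*49)*(-2*(-5 - 4)) = (32*49)*(-2*(-5 - 4)) = 1568*(-2*(-9)) = 1568*18 = 28224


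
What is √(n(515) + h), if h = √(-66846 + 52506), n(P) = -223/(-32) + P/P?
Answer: √(510 + 128*I*√3585)/8 ≈ 7.9995 + 7.4848*I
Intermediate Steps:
n(P) = 255/32 (n(P) = -223*(-1/32) + 1 = 223/32 + 1 = 255/32)
h = 2*I*√3585 (h = √(-14340) = 2*I*√3585 ≈ 119.75*I)
√(n(515) + h) = √(255/32 + 2*I*√3585)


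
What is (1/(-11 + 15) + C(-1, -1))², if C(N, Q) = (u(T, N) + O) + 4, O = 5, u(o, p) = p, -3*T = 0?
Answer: 1089/16 ≈ 68.063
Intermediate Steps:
T = 0 (T = -⅓*0 = 0)
C(N, Q) = 9 + N (C(N, Q) = (N + 5) + 4 = (5 + N) + 4 = 9 + N)
(1/(-11 + 15) + C(-1, -1))² = (1/(-11 + 15) + (9 - 1))² = (1/4 + 8)² = (¼ + 8)² = (33/4)² = 1089/16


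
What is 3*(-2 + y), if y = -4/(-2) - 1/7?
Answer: -3/7 ≈ -0.42857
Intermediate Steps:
y = 13/7 (y = -4*(-½) - 1*⅐ = 2 - ⅐ = 13/7 ≈ 1.8571)
3*(-2 + y) = 3*(-2 + 13/7) = 3*(-⅐) = -3/7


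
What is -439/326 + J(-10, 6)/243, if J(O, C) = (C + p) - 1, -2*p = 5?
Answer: -52931/39609 ≈ -1.3363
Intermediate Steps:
p = -5/2 (p = -1/2*5 = -5/2 ≈ -2.5000)
J(O, C) = -7/2 + C (J(O, C) = (C - 5/2) - 1 = (-5/2 + C) - 1 = -7/2 + C)
-439/326 + J(-10, 6)/243 = -439/326 + (-7/2 + 6)/243 = -439*1/326 + (5/2)*(1/243) = -439/326 + 5/486 = -52931/39609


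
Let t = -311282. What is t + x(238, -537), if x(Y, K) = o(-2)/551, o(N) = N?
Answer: -171516384/551 ≈ -3.1128e+5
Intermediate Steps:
x(Y, K) = -2/551
t + x(238, -537) = -311282 - 2/551 = -171516384/551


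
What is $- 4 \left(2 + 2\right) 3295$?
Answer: $-52720$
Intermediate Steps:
$- 4 \left(2 + 2\right) 3295 = \left(-4\right) 4 \cdot 3295 = \left(-16\right) 3295 = -52720$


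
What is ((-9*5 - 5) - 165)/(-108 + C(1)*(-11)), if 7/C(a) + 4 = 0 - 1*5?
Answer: 387/179 ≈ 2.1620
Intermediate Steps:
C(a) = -7/9 (C(a) = 7/(-4 + (0 - 1*5)) = 7/(-4 + (0 - 5)) = 7/(-4 - 5) = 7/(-9) = 7*(-⅑) = -7/9)
((-9*5 - 5) - 165)/(-108 + C(1)*(-11)) = ((-9*5 - 5) - 165)/(-108 - 7/9*(-11)) = ((-45 - 5) - 165)/(-108 + 77/9) = (-50 - 165)/(-895/9) = -215*(-9/895) = 387/179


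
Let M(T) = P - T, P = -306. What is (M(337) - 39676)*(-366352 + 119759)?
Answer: 9942383167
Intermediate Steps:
M(T) = -306 - T
(M(337) - 39676)*(-366352 + 119759) = ((-306 - 1*337) - 39676)*(-366352 + 119759) = ((-306 - 337) - 39676)*(-246593) = (-643 - 39676)*(-246593) = -40319*(-246593) = 9942383167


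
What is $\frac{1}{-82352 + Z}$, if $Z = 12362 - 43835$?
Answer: $- \frac{1}{113825} \approx -8.7854 \cdot 10^{-6}$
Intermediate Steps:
$Z = -31473$ ($Z = 12362 - 43835 = -31473$)
$\frac{1}{-82352 + Z} = \frac{1}{-82352 - 31473} = \frac{1}{-113825} = - \frac{1}{113825}$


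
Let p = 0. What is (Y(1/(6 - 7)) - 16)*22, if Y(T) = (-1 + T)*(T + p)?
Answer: -308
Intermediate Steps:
Y(T) = T*(-1 + T) (Y(T) = (-1 + T)*(T + 0) = (-1 + T)*T = T*(-1 + T))
(Y(1/(6 - 7)) - 16)*22 = ((-1 + 1/(6 - 7))/(6 - 7) - 16)*22 = ((-1 + 1/(-1))/(-1) - 16)*22 = (-(-1 - 1) - 16)*22 = (-1*(-2) - 16)*22 = (2 - 16)*22 = -14*22 = -308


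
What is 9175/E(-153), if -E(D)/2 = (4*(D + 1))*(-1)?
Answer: -9175/1216 ≈ -7.5452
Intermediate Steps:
E(D) = 8 + 8*D (E(D) = -2*4*(D + 1)*(-1) = -2*4*(1 + D)*(-1) = -2*(4 + 4*D)*(-1) = -2*(-4 - 4*D) = 8 + 8*D)
9175/E(-153) = 9175/(8 + 8*(-153)) = 9175/(8 - 1224) = 9175/(-1216) = 9175*(-1/1216) = -9175/1216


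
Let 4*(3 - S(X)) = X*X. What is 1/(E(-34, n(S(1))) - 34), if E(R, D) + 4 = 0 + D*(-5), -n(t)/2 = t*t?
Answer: 8/301 ≈ 0.026578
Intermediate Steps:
S(X) = 3 - X²/4 (S(X) = 3 - X*X/4 = 3 - X²/4)
n(t) = -2*t² (n(t) = -2*t*t = -2*t²)
E(R, D) = -4 - 5*D (E(R, D) = -4 + (0 + D*(-5)) = -4 + (0 - 5*D) = -4 - 5*D)
1/(E(-34, n(S(1))) - 34) = 1/((-4 - (-10)*(3 - ¼*1²)²) - 34) = 1/((-4 - (-10)*(3 - ¼*1)²) - 34) = 1/((-4 - (-10)*(3 - ¼)²) - 34) = 1/((-4 - (-10)*(11/4)²) - 34) = 1/((-4 - (-10)*121/16) - 34) = 1/((-4 - 5*(-121/8)) - 34) = 1/((-4 + 605/8) - 34) = 1/(573/8 - 34) = 1/(301/8) = 8/301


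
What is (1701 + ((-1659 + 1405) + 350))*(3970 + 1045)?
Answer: 9011955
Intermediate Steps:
(1701 + ((-1659 + 1405) + 350))*(3970 + 1045) = (1701 + (-254 + 350))*5015 = (1701 + 96)*5015 = 1797*5015 = 9011955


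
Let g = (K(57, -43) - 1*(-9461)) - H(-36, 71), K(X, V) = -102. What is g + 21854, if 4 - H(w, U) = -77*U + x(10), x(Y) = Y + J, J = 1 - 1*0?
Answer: 25753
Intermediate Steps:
J = 1 (J = 1 + 0 = 1)
x(Y) = 1 + Y (x(Y) = Y + 1 = 1 + Y)
H(w, U) = -7 + 77*U (H(w, U) = 4 - (-77*U + (1 + 10)) = 4 - (-77*U + 11) = 4 - (11 - 77*U) = 4 + (-11 + 77*U) = -7 + 77*U)
g = 3899 (g = (-102 - 1*(-9461)) - (-7 + 77*71) = (-102 + 9461) - (-7 + 5467) = 9359 - 1*5460 = 9359 - 5460 = 3899)
g + 21854 = 3899 + 21854 = 25753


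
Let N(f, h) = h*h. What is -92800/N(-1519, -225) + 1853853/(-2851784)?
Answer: -14339874533/5774862600 ≈ -2.4832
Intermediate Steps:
N(f, h) = h²
-92800/N(-1519, -225) + 1853853/(-2851784) = -92800/((-225)²) + 1853853/(-2851784) = -92800/50625 + 1853853*(-1/2851784) = -92800*1/50625 - 1853853/2851784 = -3712/2025 - 1853853/2851784 = -14339874533/5774862600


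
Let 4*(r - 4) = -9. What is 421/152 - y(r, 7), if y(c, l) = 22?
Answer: -2923/152 ≈ -19.230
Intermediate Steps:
r = 7/4 (r = 4 + (1/4)*(-9) = 4 - 9/4 = 7/4 ≈ 1.7500)
421/152 - y(r, 7) = 421/152 - 1*22 = 421*(1/152) - 22 = 421/152 - 22 = -2923/152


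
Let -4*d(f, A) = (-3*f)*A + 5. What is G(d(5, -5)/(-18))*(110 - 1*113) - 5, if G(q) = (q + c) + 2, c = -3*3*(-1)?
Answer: -124/3 ≈ -41.333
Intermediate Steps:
d(f, A) = -5/4 + 3*A*f/4 (d(f, A) = -((-3*f)*A + 5)/4 = -(-3*A*f + 5)/4 = -(5 - 3*A*f)/4 = -5/4 + 3*A*f/4)
c = 9 (c = -9*(-1) = 9)
G(q) = 11 + q (G(q) = (q + 9) + 2 = (9 + q) + 2 = 11 + q)
G(d(5, -5)/(-18))*(110 - 1*113) - 5 = (11 + (-5/4 + (3/4)*(-5)*5)/(-18))*(110 - 1*113) - 5 = (11 + (-5/4 - 75/4)*(-1/18))*(110 - 113) - 5 = (11 - 20*(-1/18))*(-3) - 5 = (11 + 10/9)*(-3) - 5 = (109/9)*(-3) - 5 = -109/3 - 5 = -124/3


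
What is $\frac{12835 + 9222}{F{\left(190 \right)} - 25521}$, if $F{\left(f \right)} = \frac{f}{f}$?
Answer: $- \frac{22057}{25520} \approx -0.8643$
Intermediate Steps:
$F{\left(f \right)} = 1$
$\frac{12835 + 9222}{F{\left(190 \right)} - 25521} = \frac{12835 + 9222}{1 - 25521} = \frac{22057}{-25520} = 22057 \left(- \frac{1}{25520}\right) = - \frac{22057}{25520}$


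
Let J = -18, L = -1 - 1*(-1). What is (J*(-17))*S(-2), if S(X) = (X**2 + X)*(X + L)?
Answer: -1224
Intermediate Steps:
L = 0 (L = -1 + 1 = 0)
S(X) = X*(X + X**2) (S(X) = (X**2 + X)*(X + 0) = (X + X**2)*X = X*(X + X**2))
(J*(-17))*S(-2) = (-18*(-17))*((-2)**2*(1 - 2)) = 306*(4*(-1)) = 306*(-4) = -1224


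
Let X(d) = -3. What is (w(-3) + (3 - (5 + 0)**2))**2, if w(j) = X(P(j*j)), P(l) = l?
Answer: 625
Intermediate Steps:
w(j) = -3
(w(-3) + (3 - (5 + 0)**2))**2 = (-3 + (3 - (5 + 0)**2))**2 = (-3 + (3 - 1*5**2))**2 = (-3 + (3 - 1*25))**2 = (-3 + (3 - 25))**2 = (-3 - 22)**2 = (-25)**2 = 625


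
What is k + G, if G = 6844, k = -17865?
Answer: -11021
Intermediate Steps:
k + G = -17865 + 6844 = -11021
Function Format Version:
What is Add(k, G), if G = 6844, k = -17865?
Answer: -11021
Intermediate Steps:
Add(k, G) = Add(-17865, 6844) = -11021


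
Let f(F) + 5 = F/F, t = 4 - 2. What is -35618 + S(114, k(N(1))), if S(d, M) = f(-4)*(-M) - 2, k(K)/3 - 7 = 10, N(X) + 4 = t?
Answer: -35416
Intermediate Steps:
t = 2
N(X) = -2 (N(X) = -4 + 2 = -2)
f(F) = -4 (f(F) = -5 + F/F = -5 + 1 = -4)
k(K) = 51 (k(K) = 21 + 3*10 = 21 + 30 = 51)
S(d, M) = -2 + 4*M (S(d, M) = -(-4)*M - 2 = 4*M - 2 = -2 + 4*M)
-35618 + S(114, k(N(1))) = -35618 + (-2 + 4*51) = -35618 + (-2 + 204) = -35618 + 202 = -35416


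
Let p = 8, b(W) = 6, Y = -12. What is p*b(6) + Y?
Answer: 36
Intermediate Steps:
p*b(6) + Y = 8*6 - 12 = 48 - 12 = 36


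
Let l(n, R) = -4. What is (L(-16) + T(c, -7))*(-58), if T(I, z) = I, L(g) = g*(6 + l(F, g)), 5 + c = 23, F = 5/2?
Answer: 812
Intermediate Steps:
F = 5/2 (F = 5*(½) = 5/2 ≈ 2.5000)
c = 18 (c = -5 + 23 = 18)
L(g) = 2*g (L(g) = g*(6 - 4) = g*2 = 2*g)
(L(-16) + T(c, -7))*(-58) = (2*(-16) + 18)*(-58) = (-32 + 18)*(-58) = -14*(-58) = 812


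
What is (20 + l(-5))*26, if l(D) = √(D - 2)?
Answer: 520 + 26*I*√7 ≈ 520.0 + 68.79*I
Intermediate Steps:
l(D) = √(-2 + D)
(20 + l(-5))*26 = (20 + √(-2 - 5))*26 = (20 + √(-7))*26 = (20 + I*√7)*26 = 520 + 26*I*√7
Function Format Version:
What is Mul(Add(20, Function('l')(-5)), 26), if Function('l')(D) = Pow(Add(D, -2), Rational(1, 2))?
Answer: Add(520, Mul(26, I, Pow(7, Rational(1, 2)))) ≈ Add(520.00, Mul(68.790, I))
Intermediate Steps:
Function('l')(D) = Pow(Add(-2, D), Rational(1, 2))
Mul(Add(20, Function('l')(-5)), 26) = Mul(Add(20, Pow(Add(-2, -5), Rational(1, 2))), 26) = Mul(Add(20, Pow(-7, Rational(1, 2))), 26) = Mul(Add(20, Mul(I, Pow(7, Rational(1, 2)))), 26) = Add(520, Mul(26, I, Pow(7, Rational(1, 2))))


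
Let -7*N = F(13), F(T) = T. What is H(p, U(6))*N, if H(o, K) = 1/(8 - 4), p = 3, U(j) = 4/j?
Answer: -13/28 ≈ -0.46429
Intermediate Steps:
H(o, K) = ¼ (H(o, K) = 1/4 = ¼)
N = -13/7 (N = -⅐*13 = -13/7 ≈ -1.8571)
H(p, U(6))*N = (¼)*(-13/7) = -13/28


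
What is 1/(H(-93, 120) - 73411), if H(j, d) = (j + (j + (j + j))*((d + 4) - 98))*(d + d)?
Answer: -1/1836691 ≈ -5.4446e-7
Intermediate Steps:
H(j, d) = 2*d*(j + 3*j*(-94 + d)) (H(j, d) = (j + (j + 2*j)*((4 + d) - 98))*(2*d) = (j + (3*j)*(-94 + d))*(2*d) = (j + 3*j*(-94 + d))*(2*d) = 2*d*(j + 3*j*(-94 + d)))
1/(H(-93, 120) - 73411) = 1/(2*120*(-93)*(-281 + 3*120) - 73411) = 1/(2*120*(-93)*(-281 + 360) - 73411) = 1/(2*120*(-93)*79 - 73411) = 1/(-1763280 - 73411) = 1/(-1836691) = -1/1836691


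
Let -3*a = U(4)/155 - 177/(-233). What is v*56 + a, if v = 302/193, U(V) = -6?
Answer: 609101833/6970195 ≈ 87.387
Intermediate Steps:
a = -8679/36115 (a = -(-6/155 - 177/(-233))/3 = -(-6*1/155 - 177*(-1/233))/3 = -(-6/155 + 177/233)/3 = -⅓*26037/36115 = -8679/36115 ≈ -0.24032)
v = 302/193 (v = 302*(1/193) = 302/193 ≈ 1.5648)
v*56 + a = (302/193)*56 - 8679/36115 = 16912/193 - 8679/36115 = 609101833/6970195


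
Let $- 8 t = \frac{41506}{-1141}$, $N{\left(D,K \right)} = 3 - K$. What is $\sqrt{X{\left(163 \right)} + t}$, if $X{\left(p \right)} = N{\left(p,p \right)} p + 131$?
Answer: $\frac{i \sqrt{135106361103}}{2282} \approx 161.07 i$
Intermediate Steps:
$X{\left(p \right)} = 131 + p \left(3 - p\right)$ ($X{\left(p \right)} = \left(3 - p\right) p + 131 = p \left(3 - p\right) + 131 = 131 + p \left(3 - p\right)$)
$t = \frac{20753}{4564}$ ($t = - \frac{41506 \frac{1}{-1141}}{8} = - \frac{41506 \left(- \frac{1}{1141}\right)}{8} = \left(- \frac{1}{8}\right) \left(- \frac{41506}{1141}\right) = \frac{20753}{4564} \approx 4.5471$)
$\sqrt{X{\left(163 \right)} + t} = \sqrt{\left(131 - 163 \left(-3 + 163\right)\right) + \frac{20753}{4564}} = \sqrt{\left(131 - 163 \cdot 160\right) + \frac{20753}{4564}} = \sqrt{\left(131 - 26080\right) + \frac{20753}{4564}} = \sqrt{-25949 + \frac{20753}{4564}} = \sqrt{- \frac{118410483}{4564}} = \frac{i \sqrt{135106361103}}{2282}$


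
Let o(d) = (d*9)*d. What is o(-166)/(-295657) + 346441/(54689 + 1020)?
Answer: 88611651901/16470755813 ≈ 5.3799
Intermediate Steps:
o(d) = 9*d**2 (o(d) = (9*d)*d = 9*d**2)
o(-166)/(-295657) + 346441/(54689 + 1020) = (9*(-166)**2)/(-295657) + 346441/(54689 + 1020) = (9*27556)*(-1/295657) + 346441/55709 = 248004*(-1/295657) + 346441*(1/55709) = -248004/295657 + 346441/55709 = 88611651901/16470755813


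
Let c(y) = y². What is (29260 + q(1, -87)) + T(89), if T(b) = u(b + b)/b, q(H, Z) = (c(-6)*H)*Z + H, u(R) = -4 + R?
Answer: 2325655/89 ≈ 26131.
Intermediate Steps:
q(H, Z) = H + 36*H*Z (q(H, Z) = ((-6)²*H)*Z + H = (36*H)*Z + H = 36*H*Z + H = H + 36*H*Z)
T(b) = (-4 + 2*b)/b (T(b) = (-4 + (b + b))/b = (-4 + 2*b)/b)
(29260 + q(1, -87)) + T(89) = (29260 + 1*(1 + 36*(-87))) + (2 - 4/89) = (29260 + 1*(1 - 3132)) + (2 - 4*1/89) = (29260 + 1*(-3131)) + (2 - 4/89) = (29260 - 3131) + 174/89 = 26129 + 174/89 = 2325655/89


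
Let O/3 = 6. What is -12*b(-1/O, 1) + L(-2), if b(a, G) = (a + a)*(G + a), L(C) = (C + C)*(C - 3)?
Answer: 574/27 ≈ 21.259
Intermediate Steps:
L(C) = 2*C*(-3 + C) (L(C) = (2*C)*(-3 + C) = 2*C*(-3 + C))
O = 18 (O = 3*6 = 18)
b(a, G) = 2*a*(G + a) (b(a, G) = (2*a)*(G + a) = 2*a*(G + a))
-12*b(-1/O, 1) + L(-2) = -24*(-1/18)*(1 - 1/18) + 2*(-2)*(-3 - 2) = -24*(-1*1/18)*(1 - 1*1/18) + 2*(-2)*(-5) = -24*(-1)*(1 - 1/18)/18 + 20 = -24*(-1)*17/(18*18) + 20 = -12*(-17/162) + 20 = 34/27 + 20 = 574/27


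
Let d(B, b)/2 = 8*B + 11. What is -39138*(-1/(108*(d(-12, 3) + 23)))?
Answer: -6523/2646 ≈ -2.4652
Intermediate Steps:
d(B, b) = 22 + 16*B (d(B, b) = 2*(8*B + 11) = 2*(11 + 8*B) = 22 + 16*B)
-39138*(-1/(108*(d(-12, 3) + 23))) = -39138*(-1/(108*((22 + 16*(-12)) + 23))) = -39138*(-1/(108*((22 - 192) + 23))) = -39138*(-1/(108*(-170 + 23))) = -39138/((-147*(-108))) = -39138/15876 = -39138*1/15876 = -6523/2646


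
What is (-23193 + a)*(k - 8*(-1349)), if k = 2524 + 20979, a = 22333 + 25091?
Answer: 831002145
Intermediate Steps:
a = 47424
k = 23503
(-23193 + a)*(k - 8*(-1349)) = (-23193 + 47424)*(23503 - 8*(-1349)) = 24231*(23503 + 10792) = 24231*34295 = 831002145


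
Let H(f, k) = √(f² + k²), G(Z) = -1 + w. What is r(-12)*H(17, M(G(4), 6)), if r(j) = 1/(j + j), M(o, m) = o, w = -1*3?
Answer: -√305/24 ≈ -0.72768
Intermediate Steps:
w = -3
G(Z) = -4 (G(Z) = -1 - 3 = -4)
r(j) = 1/(2*j)
r(-12)*H(17, M(G(4), 6)) = ((½)/(-12))*√(17² + (-4)²) = ((½)*(-1/12))*√(289 + 16) = -√305/24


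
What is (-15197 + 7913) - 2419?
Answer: -9703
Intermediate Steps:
(-15197 + 7913) - 2419 = -7284 - 2419 = -9703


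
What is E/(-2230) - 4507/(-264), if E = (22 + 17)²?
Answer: 4824533/294360 ≈ 16.390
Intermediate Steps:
E = 1521 (E = 39² = 1521)
E/(-2230) - 4507/(-264) = 1521/(-2230) - 4507/(-264) = 1521*(-1/2230) - 4507*(-1/264) = -1521/2230 + 4507/264 = 4824533/294360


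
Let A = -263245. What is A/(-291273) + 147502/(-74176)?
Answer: -11718444463/10802733024 ≈ -1.0848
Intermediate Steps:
A/(-291273) + 147502/(-74176) = -263245/(-291273) + 147502/(-74176) = -263245*(-1/291273) + 147502*(-1/74176) = 263245/291273 - 73751/37088 = -11718444463/10802733024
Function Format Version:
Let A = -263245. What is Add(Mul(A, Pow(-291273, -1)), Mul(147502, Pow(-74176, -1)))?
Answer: Rational(-11718444463, 10802733024) ≈ -1.0848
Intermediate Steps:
Add(Mul(A, Pow(-291273, -1)), Mul(147502, Pow(-74176, -1))) = Add(Mul(-263245, Pow(-291273, -1)), Mul(147502, Pow(-74176, -1))) = Add(Mul(-263245, Rational(-1, 291273)), Mul(147502, Rational(-1, 74176))) = Add(Rational(263245, 291273), Rational(-73751, 37088)) = Rational(-11718444463, 10802733024)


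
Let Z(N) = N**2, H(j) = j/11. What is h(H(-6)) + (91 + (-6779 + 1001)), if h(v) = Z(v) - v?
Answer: -688025/121 ≈ -5686.2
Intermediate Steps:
H(j) = j/11 (H(j) = j*(1/11) = j/11)
h(v) = v**2 - v
h(H(-6)) + (91 + (-6779 + 1001)) = ((1/11)*(-6))*(-1 + (1/11)*(-6)) + (91 + (-6779 + 1001)) = -6*(-1 - 6/11)/11 + (91 - 5778) = -6/11*(-17/11) - 5687 = 102/121 - 5687 = -688025/121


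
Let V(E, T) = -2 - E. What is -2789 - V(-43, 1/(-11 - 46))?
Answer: -2830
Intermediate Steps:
-2789 - V(-43, 1/(-11 - 46)) = -2789 - (-2 - 1*(-43)) = -2789 - (-2 + 43) = -2789 - 1*41 = -2789 - 41 = -2830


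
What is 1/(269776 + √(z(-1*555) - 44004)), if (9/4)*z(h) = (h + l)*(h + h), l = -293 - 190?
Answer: 67444/18194655525 - √117019/36389311050 ≈ 3.6974e-6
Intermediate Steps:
l = -483
z(h) = 8*h*(-483 + h)/9 (z(h) = 4*((h - 483)*(h + h))/9 = 4*((-483 + h)*(2*h))/9 = 4*(2*h*(-483 + h))/9 = 8*h*(-483 + h)/9)
1/(269776 + √(z(-1*555) - 44004)) = 1/(269776 + √(8*(-1*555)*(-483 - 1*555)/9 - 44004)) = 1/(269776 + √((8/9)*(-555)*(-483 - 555) - 44004)) = 1/(269776 + √((8/9)*(-555)*(-1038) - 44004)) = 1/(269776 + √(512080 - 44004)) = 1/(269776 + √468076) = 1/(269776 + 2*√117019)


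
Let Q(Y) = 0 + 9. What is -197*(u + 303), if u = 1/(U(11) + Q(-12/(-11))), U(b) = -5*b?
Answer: -2745589/46 ≈ -59687.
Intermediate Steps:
Q(Y) = 9
u = -1/46 (u = 1/(-5*11 + 9) = 1/(-55 + 9) = 1/(-46) = -1/46 ≈ -0.021739)
-197*(u + 303) = -197*(-1/46 + 303) = -197*13937/46 = -2745589/46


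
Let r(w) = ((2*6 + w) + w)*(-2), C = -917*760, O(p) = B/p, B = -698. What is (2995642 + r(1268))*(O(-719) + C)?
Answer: -1498517090470972/719 ≈ -2.0842e+12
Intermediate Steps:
O(p) = -698/p
C = -696920
r(w) = -24 - 4*w (r(w) = ((12 + w) + w)*(-2) = (12 + 2*w)*(-2) = -24 - 4*w)
(2995642 + r(1268))*(O(-719) + C) = (2995642 + (-24 - 4*1268))*(-698/(-719) - 696920) = (2995642 + (-24 - 5072))*(-698*(-1/719) - 696920) = (2995642 - 5096)*(698/719 - 696920) = 2990546*(-501084782/719) = -1498517090470972/719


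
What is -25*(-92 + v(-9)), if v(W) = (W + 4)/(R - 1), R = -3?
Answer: 9075/4 ≈ 2268.8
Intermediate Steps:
v(W) = -1 - W/4 (v(W) = (W + 4)/(-3 - 1) = (4 + W)/(-4) = (4 + W)*(-¼) = -1 - W/4)
-25*(-92 + v(-9)) = -25*(-92 + (-1 - ¼*(-9))) = -25*(-92 + (-1 + 9/4)) = -25*(-92 + 5/4) = -25*(-363/4) = 9075/4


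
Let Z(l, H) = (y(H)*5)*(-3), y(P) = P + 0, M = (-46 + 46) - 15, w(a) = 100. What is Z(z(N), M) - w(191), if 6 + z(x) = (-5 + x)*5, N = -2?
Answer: 125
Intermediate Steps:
M = -15 (M = 0 - 15 = -15)
y(P) = P
z(x) = -31 + 5*x (z(x) = -6 + (-5 + x)*5 = -6 + (-25 + 5*x) = -31 + 5*x)
Z(l, H) = -15*H (Z(l, H) = (H*5)*(-3) = (5*H)*(-3) = -15*H)
Z(z(N), M) - w(191) = -15*(-15) - 1*100 = 225 - 100 = 125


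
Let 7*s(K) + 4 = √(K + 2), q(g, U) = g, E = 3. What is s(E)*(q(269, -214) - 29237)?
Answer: 115872/7 - 28968*√5/7 ≈ 7299.7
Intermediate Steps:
s(K) = -4/7 + √(2 + K)/7 (s(K) = -4/7 + √(K + 2)/7 = -4/7 + √(2 + K)/7)
s(E)*(q(269, -214) - 29237) = (-4/7 + √(2 + 3)/7)*(269 - 29237) = (-4/7 + √5/7)*(-28968) = 115872/7 - 28968*√5/7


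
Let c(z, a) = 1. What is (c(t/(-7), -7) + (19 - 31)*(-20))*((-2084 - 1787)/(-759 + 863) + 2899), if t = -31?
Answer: 71727625/104 ≈ 6.8969e+5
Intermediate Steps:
(c(t/(-7), -7) + (19 - 31)*(-20))*((-2084 - 1787)/(-759 + 863) + 2899) = (1 + (19 - 31)*(-20))*((-2084 - 1787)/(-759 + 863) + 2899) = (1 - 12*(-20))*(-3871/104 + 2899) = (1 + 240)*(-3871*1/104 + 2899) = 241*(-3871/104 + 2899) = 241*(297625/104) = 71727625/104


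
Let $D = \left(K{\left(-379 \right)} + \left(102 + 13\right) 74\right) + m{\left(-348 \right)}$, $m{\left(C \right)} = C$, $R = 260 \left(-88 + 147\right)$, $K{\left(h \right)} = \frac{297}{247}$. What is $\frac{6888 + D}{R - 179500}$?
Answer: $- \frac{3717647}{40547520} \approx -0.091686$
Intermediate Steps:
$K{\left(h \right)} = \frac{297}{247}$ ($K{\left(h \right)} = 297 \cdot \frac{1}{247} = \frac{297}{247}$)
$R = 15340$ ($R = 260 \cdot 59 = 15340$)
$D = \frac{2016311}{247}$ ($D = \left(\frac{297}{247} + \left(102 + 13\right) 74\right) - 348 = \left(\frac{297}{247} + 115 \cdot 74\right) - 348 = \left(\frac{297}{247} + 8510\right) - 348 = \frac{2102267}{247} - 348 = \frac{2016311}{247} \approx 8163.2$)
$\frac{6888 + D}{R - 179500} = \frac{6888 + \frac{2016311}{247}}{15340 - 179500} = \frac{3717647}{247 \left(-164160\right)} = \frac{3717647}{247} \left(- \frac{1}{164160}\right) = - \frac{3717647}{40547520}$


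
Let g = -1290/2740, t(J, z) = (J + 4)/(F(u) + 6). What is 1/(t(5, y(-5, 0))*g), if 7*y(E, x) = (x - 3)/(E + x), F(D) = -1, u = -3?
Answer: -1370/1161 ≈ -1.1800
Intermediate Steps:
y(E, x) = (-3 + x)/(7*(E + x)) (y(E, x) = ((x - 3)/(E + x))/7 = ((-3 + x)/(E + x))/7 = (-3 + x)/(7*(E + x)))
t(J, z) = ⅘ + J/5 (t(J, z) = (J + 4)/(-1 + 6) = (4 + J)/5 = (4 + J)*(⅕) = ⅘ + J/5)
g = -129/274 (g = -1290*1/2740 = -129/274 ≈ -0.47080)
1/(t(5, y(-5, 0))*g) = 1/((⅘ + (⅕)*5)*(-129/274)) = 1/((⅘ + 1)*(-129/274)) = 1/((9/5)*(-129/274)) = 1/(-1161/1370) = -1370/1161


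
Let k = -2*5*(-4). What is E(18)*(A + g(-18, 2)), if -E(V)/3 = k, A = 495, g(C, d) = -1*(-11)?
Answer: -60720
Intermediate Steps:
g(C, d) = 11
k = 40 (k = -10*(-4) = 40)
E(V) = -120 (E(V) = -3*40 = -120)
E(18)*(A + g(-18, 2)) = -120*(495 + 11) = -120*506 = -60720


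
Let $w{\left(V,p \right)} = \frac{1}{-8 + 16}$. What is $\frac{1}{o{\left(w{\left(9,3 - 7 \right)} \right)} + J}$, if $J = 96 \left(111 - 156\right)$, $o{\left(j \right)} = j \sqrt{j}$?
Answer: $- \frac{2211840}{9555148799} - \frac{16 \sqrt{2}}{9555148799} \approx -0.00023148$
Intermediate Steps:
$w{\left(V,p \right)} = \frac{1}{8}$
$o{\left(j \right)} = j^{\frac{3}{2}}$
$J = -4320$ ($J = 96 \left(-45\right) = -4320$)
$\frac{1}{o{\left(w{\left(9,3 - 7 \right)} \right)} + J} = \frac{1}{\left(\frac{1}{8}\right)^{\frac{3}{2}} - 4320} = \frac{1}{\frac{\sqrt{2}}{32} - 4320} = \frac{1}{-4320 + \frac{\sqrt{2}}{32}}$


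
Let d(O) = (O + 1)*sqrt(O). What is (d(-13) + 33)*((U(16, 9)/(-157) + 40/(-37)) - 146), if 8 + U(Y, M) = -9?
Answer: -28174245/5809 + 10245180*I*sqrt(13)/5809 ≈ -4850.1 + 6359.0*I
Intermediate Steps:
U(Y, M) = -17 (U(Y, M) = -8 - 9 = -17)
d(O) = sqrt(O)*(1 + O) (d(O) = (1 + O)*sqrt(O) = sqrt(O)*(1 + O))
(d(-13) + 33)*((U(16, 9)/(-157) + 40/(-37)) - 146) = (sqrt(-13)*(1 - 13) + 33)*((-17/(-157) + 40/(-37)) - 146) = ((I*sqrt(13))*(-12) + 33)*((-17*(-1/157) + 40*(-1/37)) - 146) = (-12*I*sqrt(13) + 33)*((17/157 - 40/37) - 146) = (33 - 12*I*sqrt(13))*(-5651/5809 - 146) = (33 - 12*I*sqrt(13))*(-853765/5809) = -28174245/5809 + 10245180*I*sqrt(13)/5809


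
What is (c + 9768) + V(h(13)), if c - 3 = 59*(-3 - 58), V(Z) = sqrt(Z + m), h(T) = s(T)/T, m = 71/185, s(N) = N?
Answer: 6172 + 16*sqrt(185)/185 ≈ 6173.2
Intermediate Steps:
m = 71/185 (m = 71*(1/185) = 71/185 ≈ 0.38378)
h(T) = 1 (h(T) = T/T = 1)
V(Z) = sqrt(71/185 + Z) (V(Z) = sqrt(Z + 71/185) = sqrt(71/185 + Z))
c = -3596 (c = 3 + 59*(-3 - 58) = 3 + 59*(-61) = 3 - 3599 = -3596)
(c + 9768) + V(h(13)) = (-3596 + 9768) + sqrt(13135 + 34225*1)/185 = 6172 + sqrt(13135 + 34225)/185 = 6172 + sqrt(47360)/185 = 6172 + (16*sqrt(185))/185 = 6172 + 16*sqrt(185)/185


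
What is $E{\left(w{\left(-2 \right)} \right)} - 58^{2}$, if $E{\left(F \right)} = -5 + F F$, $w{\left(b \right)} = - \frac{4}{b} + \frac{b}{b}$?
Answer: $-3360$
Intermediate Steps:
$w{\left(b \right)} = 1 - \frac{4}{b}$ ($w{\left(b \right)} = - \frac{4}{b} + 1 = 1 - \frac{4}{b}$)
$E{\left(F \right)} = -5 + F^{2}$
$E{\left(w{\left(-2 \right)} \right)} - 58^{2} = \left(-5 + \left(\frac{-4 - 2}{-2}\right)^{2}\right) - 58^{2} = \left(-5 + \left(\left(- \frac{1}{2}\right) \left(-6\right)\right)^{2}\right) - 3364 = \left(-5 + 3^{2}\right) - 3364 = \left(-5 + 9\right) - 3364 = 4 - 3364 = -3360$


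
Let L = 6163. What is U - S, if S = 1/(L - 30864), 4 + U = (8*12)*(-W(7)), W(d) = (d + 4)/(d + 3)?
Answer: -13536143/123505 ≈ -109.60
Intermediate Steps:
W(d) = (4 + d)/(3 + d)
U = -548/5 (U = -4 + (8*12)*(-(4 + 7)/(3 + 7)) = -4 + 96*(-11/10) = -4 - 528/5 = -548/5 ≈ -109.60)
S = -1/24701 (S = 1/(6163 - 30864) = 1/(-24701) = -1/24701 ≈ -4.0484e-5)
U - S = -548/5 - 1*(-1/24701) = -548/5 + 1/24701 = -13536143/123505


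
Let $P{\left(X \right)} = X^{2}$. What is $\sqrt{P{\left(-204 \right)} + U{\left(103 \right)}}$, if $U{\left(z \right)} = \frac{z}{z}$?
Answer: $\sqrt{41617} \approx 204.0$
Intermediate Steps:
$U{\left(z \right)} = 1$
$\sqrt{P{\left(-204 \right)} + U{\left(103 \right)}} = \sqrt{\left(-204\right)^{2} + 1} = \sqrt{41616 + 1} = \sqrt{41617}$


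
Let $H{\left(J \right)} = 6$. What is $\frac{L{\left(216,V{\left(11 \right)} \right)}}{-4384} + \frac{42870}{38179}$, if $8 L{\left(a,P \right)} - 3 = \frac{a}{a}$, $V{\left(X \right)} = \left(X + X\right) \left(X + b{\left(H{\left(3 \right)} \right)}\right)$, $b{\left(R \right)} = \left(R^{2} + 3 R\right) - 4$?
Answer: $\frac{375845981}{334753472} \approx 1.1228$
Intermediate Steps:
$b{\left(R \right)} = -4 + R^{2} + 3 R$
$V{\left(X \right)} = 2 X \left(50 + X\right)$ ($V{\left(X \right)} = \left(X + X\right) \left(X + \left(-4 + 6^{2} + 3 \cdot 6\right)\right) = 2 X \left(X + \left(-4 + 36 + 18\right)\right) = 2 X \left(X + 50\right) = 2 X \left(50 + X\right)$)
$L{\left(a,P \right)} = \frac{1}{2}$ ($L{\left(a,P \right)} = \frac{3}{8} + \frac{a \frac{1}{a}}{8} = \frac{3}{8} + \frac{1}{8} \cdot 1 = \frac{3}{8} + \frac{1}{8} = \frac{1}{2}$)
$\frac{L{\left(216,V{\left(11 \right)} \right)}}{-4384} + \frac{42870}{38179} = \frac{1}{2 \left(-4384\right)} + \frac{42870}{38179} = \frac{1}{2} \left(- \frac{1}{4384}\right) + 42870 \cdot \frac{1}{38179} = - \frac{1}{8768} + \frac{42870}{38179} = \frac{375845981}{334753472}$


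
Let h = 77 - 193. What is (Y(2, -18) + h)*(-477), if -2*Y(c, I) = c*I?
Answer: 46746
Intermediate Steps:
h = -116
Y(c, I) = -I*c/2 (Y(c, I) = -c*I/2 = -I*c/2)
(Y(2, -18) + h)*(-477) = (-1/2*(-18)*2 - 116)*(-477) = (18 - 116)*(-477) = -98*(-477) = 46746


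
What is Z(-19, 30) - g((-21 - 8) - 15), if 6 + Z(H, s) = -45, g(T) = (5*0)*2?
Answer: -51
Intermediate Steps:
g(T) = 0 (g(T) = 0*2 = 0)
Z(H, s) = -51 (Z(H, s) = -6 - 45 = -51)
Z(-19, 30) - g((-21 - 8) - 15) = -51 - 1*0 = -51 + 0 = -51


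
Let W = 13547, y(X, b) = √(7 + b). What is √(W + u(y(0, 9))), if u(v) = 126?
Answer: 11*√113 ≈ 116.93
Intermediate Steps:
√(W + u(y(0, 9))) = √(13547 + 126) = √13673 = 11*√113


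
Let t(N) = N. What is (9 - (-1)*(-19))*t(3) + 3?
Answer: -27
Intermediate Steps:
(9 - (-1)*(-19))*t(3) + 3 = (9 - (-1)*(-19))*3 + 3 = (9 - 1*19)*3 + 3 = (9 - 19)*3 + 3 = -10*3 + 3 = -30 + 3 = -27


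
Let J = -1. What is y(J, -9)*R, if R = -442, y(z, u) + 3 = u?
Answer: 5304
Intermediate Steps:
y(z, u) = -3 + u
y(J, -9)*R = (-3 - 9)*(-442) = -12*(-442) = 5304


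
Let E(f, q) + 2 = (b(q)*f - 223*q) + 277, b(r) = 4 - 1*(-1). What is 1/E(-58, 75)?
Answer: -1/16740 ≈ -5.9737e-5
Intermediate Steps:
b(r) = 5 (b(r) = 4 + 1 = 5)
E(f, q) = 275 - 223*q + 5*f (E(f, q) = -2 + ((5*f - 223*q) + 277) = -2 + ((-223*q + 5*f) + 277) = -2 + (277 - 223*q + 5*f) = 275 - 223*q + 5*f)
1/E(-58, 75) = 1/(275 - 223*75 + 5*(-58)) = 1/(275 - 16725 - 290) = 1/(-16740) = -1/16740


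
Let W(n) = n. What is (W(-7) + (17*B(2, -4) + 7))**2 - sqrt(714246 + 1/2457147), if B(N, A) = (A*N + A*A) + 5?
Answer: 48841 - sqrt(35638935600022041)/223377 ≈ 47996.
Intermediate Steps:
B(N, A) = 5 + A**2 + A*N (B(N, A) = (A*N + A**2) + 5 = (A**2 + A*N) + 5 = 5 + A**2 + A*N)
(W(-7) + (17*B(2, -4) + 7))**2 - sqrt(714246 + 1/2457147) = (-7 + (17*(5 + (-4)**2 - 4*2) + 7))**2 - sqrt(714246 + 1/2457147) = (-7 + (17*(5 + 16 - 8) + 7))**2 - sqrt(714246 + 1/2457147) = (-7 + (17*13 + 7))**2 - sqrt(1755007416163/2457147) = (-7 + (221 + 7))**2 - sqrt(35638935600022041)/223377 = (-7 + 228)**2 - sqrt(35638935600022041)/223377 = 221**2 - sqrt(35638935600022041)/223377 = 48841 - sqrt(35638935600022041)/223377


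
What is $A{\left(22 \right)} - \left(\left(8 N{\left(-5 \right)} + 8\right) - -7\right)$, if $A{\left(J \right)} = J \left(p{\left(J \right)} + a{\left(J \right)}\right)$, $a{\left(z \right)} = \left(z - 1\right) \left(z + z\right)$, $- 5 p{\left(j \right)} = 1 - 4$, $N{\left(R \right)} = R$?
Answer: $\frac{101831}{5} \approx 20366.0$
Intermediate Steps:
$p{\left(j \right)} = \frac{3}{5}$ ($p{\left(j \right)} = - \frac{1 - 4}{5} = \left(- \frac{1}{5}\right) \left(-3\right) = \frac{3}{5}$)
$a{\left(z \right)} = 2 z \left(-1 + z\right)$ ($a{\left(z \right)} = \left(-1 + z\right) 2 z = 2 z \left(-1 + z\right)$)
$A{\left(J \right)} = J \left(\frac{3}{5} + 2 J \left(-1 + J\right)\right)$
$A{\left(22 \right)} - \left(\left(8 N{\left(-5 \right)} + 8\right) - -7\right) = \frac{1}{5} \cdot 22 \left(3 + 10 \cdot 22 \left(-1 + 22\right)\right) - \left(\left(8 \left(-5\right) + 8\right) - -7\right) = \frac{1}{5} \cdot 22 \left(3 + 10 \cdot 22 \cdot 21\right) - \left(\left(-40 + 8\right) + 7\right) = \frac{1}{5} \cdot 22 \left(3 + 4620\right) - \left(-32 + 7\right) = \frac{1}{5} \cdot 22 \cdot 4623 - -25 = \frac{101706}{5} + 25 = \frac{101831}{5}$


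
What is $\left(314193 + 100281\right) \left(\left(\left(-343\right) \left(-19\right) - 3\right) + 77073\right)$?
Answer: $34644638238$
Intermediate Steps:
$\left(314193 + 100281\right) \left(\left(\left(-343\right) \left(-19\right) - 3\right) + 77073\right) = 414474 \left(\left(6517 - 3\right) + 77073\right) = 414474 \left(6514 + 77073\right) = 414474 \cdot 83587 = 34644638238$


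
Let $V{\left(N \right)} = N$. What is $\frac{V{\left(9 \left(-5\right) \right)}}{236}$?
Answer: $- \frac{45}{236} \approx -0.19068$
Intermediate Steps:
$\frac{V{\left(9 \left(-5\right) \right)}}{236} = \frac{9 \left(-5\right)}{236} = \left(-45\right) \frac{1}{236} = - \frac{45}{236}$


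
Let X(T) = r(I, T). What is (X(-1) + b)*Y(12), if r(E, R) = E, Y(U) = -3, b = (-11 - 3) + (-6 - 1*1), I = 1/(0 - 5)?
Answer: 318/5 ≈ 63.600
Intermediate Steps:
I = -1/5 (I = 1/(-5) = -1/5 ≈ -0.20000)
b = -21 (b = -14 + (-6 - 1) = -14 - 7 = -21)
X(T) = -1/5
(X(-1) + b)*Y(12) = (-1/5 - 21)*(-3) = -106/5*(-3) = 318/5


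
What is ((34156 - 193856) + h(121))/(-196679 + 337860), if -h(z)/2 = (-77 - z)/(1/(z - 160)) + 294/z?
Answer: -21193012/17082901 ≈ -1.2406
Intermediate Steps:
h(z) = -588/z - 2*(-160 + z)*(-77 - z) (h(z) = -2*((-77 - z)/(1/(z - 160)) + 294/z) = -2*((-77 - z)/(1/(-160 + z)) + 294/z) = -2*((-77 - z)*(-160 + z) + 294/z) = -2*((-160 + z)*(-77 - z) + 294/z) = -2*(294/z + (-160 + z)*(-77 - z)) = -588/z - 2*(-160 + z)*(-77 - z))
((34156 - 193856) + h(121))/(-196679 + 337860) = ((34156 - 193856) + (-24640 - 588/121 - 166*121 + 2*121**2))/(-196679 + 337860) = (-159700 + (-24640 - 588*1/121 - 20086 + 2*14641))/141181 = (-159700 + (-24640 - 588/121 - 20086 + 29282))*(1/141181) = (-159700 - 1869312/121)*(1/141181) = -21193012/121*1/141181 = -21193012/17082901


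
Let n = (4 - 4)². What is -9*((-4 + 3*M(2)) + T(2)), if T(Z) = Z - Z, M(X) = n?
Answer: 36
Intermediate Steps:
n = 0 (n = 0² = 0)
M(X) = 0
T(Z) = 0
-9*((-4 + 3*M(2)) + T(2)) = -9*((-4 + 3*0) + 0) = -9*((-4 + 0) + 0) = -9*(-4 + 0) = -9*(-4) = 36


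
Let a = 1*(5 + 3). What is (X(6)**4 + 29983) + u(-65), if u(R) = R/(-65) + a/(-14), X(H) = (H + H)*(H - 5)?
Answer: 355036/7 ≈ 50719.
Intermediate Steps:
X(H) = 2*H*(-5 + H) (X(H) = (2*H)*(-5 + H) = 2*H*(-5 + H))
a = 8 (a = 1*8 = 8)
u(R) = -4/7 - R/65 (u(R) = R/(-65) + 8/(-14) = R*(-1/65) + 8*(-1/14) = -R/65 - 4/7 = -4/7 - R/65)
(X(6)**4 + 29983) + u(-65) = ((2*6*(-5 + 6))**4 + 29983) + (-4/7 - 1/65*(-65)) = ((2*6*1)**4 + 29983) + (-4/7 + 1) = (12**4 + 29983) + 3/7 = (20736 + 29983) + 3/7 = 50719 + 3/7 = 355036/7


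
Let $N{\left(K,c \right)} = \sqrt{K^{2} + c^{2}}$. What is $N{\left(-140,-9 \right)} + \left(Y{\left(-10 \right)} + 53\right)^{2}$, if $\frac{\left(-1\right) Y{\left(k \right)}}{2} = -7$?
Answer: $4489 + \sqrt{19681} \approx 4629.3$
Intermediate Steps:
$Y{\left(k \right)} = 14$ ($Y{\left(k \right)} = \left(-2\right) \left(-7\right) = 14$)
$N{\left(-140,-9 \right)} + \left(Y{\left(-10 \right)} + 53\right)^{2} = \sqrt{\left(-140\right)^{2} + \left(-9\right)^{2}} + \left(14 + 53\right)^{2} = \sqrt{19600 + 81} + 67^{2} = \sqrt{19681} + 4489 = 4489 + \sqrt{19681}$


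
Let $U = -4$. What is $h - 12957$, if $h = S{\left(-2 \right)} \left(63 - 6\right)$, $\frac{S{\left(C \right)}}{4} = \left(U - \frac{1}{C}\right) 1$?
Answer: $-13755$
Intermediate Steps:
$S{\left(C \right)} = -16 - \frac{4}{C}$ ($S{\left(C \right)} = 4 \left(-4 - \frac{1}{C}\right) 1 = 4 \left(-4 - \frac{1}{C}\right) = -16 - \frac{4}{C}$)
$h = -798$ ($h = \left(-16 - \frac{4}{-2}\right) \left(63 - 6\right) = \left(-16 - -2\right) 57 = \left(-16 + 2\right) 57 = \left(-14\right) 57 = -798$)
$h - 12957 = -798 - 12957 = -13755$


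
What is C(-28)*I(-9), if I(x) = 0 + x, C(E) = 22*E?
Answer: 5544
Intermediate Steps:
I(x) = x
C(-28)*I(-9) = (22*(-28))*(-9) = -616*(-9) = 5544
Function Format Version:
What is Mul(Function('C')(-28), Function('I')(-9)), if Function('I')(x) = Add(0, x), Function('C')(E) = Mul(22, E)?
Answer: 5544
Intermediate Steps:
Function('I')(x) = x
Mul(Function('C')(-28), Function('I')(-9)) = Mul(Mul(22, -28), -9) = Mul(-616, -9) = 5544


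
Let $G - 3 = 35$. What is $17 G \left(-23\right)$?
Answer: $-14858$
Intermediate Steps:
$G = 38$ ($G = 3 + 35 = 38$)
$17 G \left(-23\right) = 17 \cdot 38 \left(-23\right) = 646 \left(-23\right) = -14858$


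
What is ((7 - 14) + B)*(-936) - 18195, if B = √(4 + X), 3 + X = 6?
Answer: -11643 - 936*√7 ≈ -14119.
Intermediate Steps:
X = 3 (X = -3 + 6 = 3)
B = √7 (B = √(4 + 3) = √7 ≈ 2.6458)
((7 - 14) + B)*(-936) - 18195 = ((7 - 14) + √7)*(-936) - 18195 = (-7 + √7)*(-936) - 18195 = (6552 - 936*√7) - 18195 = -11643 - 936*√7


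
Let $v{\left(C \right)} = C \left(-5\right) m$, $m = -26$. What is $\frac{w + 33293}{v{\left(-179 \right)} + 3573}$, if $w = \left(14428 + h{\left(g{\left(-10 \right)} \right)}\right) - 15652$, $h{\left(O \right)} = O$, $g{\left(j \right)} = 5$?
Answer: $- \frac{32074}{19697} \approx -1.6284$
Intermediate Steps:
$v{\left(C \right)} = 130 C$ ($v{\left(C \right)} = C \left(-5\right) \left(-26\right) = - 5 C \left(-26\right) = 130 C$)
$w = -1219$ ($w = \left(14428 + 5\right) - 15652 = 14433 - 15652 = -1219$)
$\frac{w + 33293}{v{\left(-179 \right)} + 3573} = \frac{-1219 + 33293}{130 \left(-179\right) + 3573} = \frac{32074}{-23270 + 3573} = \frac{32074}{-19697} = 32074 \left(- \frac{1}{19697}\right) = - \frac{32074}{19697}$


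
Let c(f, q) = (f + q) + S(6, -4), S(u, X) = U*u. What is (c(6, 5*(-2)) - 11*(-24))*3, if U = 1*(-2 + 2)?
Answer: 780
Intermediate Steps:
U = 0 (U = 1*0 = 0)
S(u, X) = 0 (S(u, X) = 0*u = 0)
c(f, q) = f + q (c(f, q) = (f + q) + 0 = f + q)
(c(6, 5*(-2)) - 11*(-24))*3 = ((6 + 5*(-2)) - 11*(-24))*3 = ((6 - 10) + 264)*3 = (-4 + 264)*3 = 260*3 = 780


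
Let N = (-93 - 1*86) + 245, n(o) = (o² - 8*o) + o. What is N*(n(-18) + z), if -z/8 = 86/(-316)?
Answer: 2357652/79 ≈ 29844.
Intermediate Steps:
z = 172/79 (z = -688/(-316) = -688*(-1)/316 = -8*(-43/158) = 172/79 ≈ 2.1772)
n(o) = o² - 7*o
N = 66 (N = (-93 - 86) + 245 = -179 + 245 = 66)
N*(n(-18) + z) = 66*(-18*(-7 - 18) + 172/79) = 66*(-18*(-25) + 172/79) = 66*(450 + 172/79) = 66*(35722/79) = 2357652/79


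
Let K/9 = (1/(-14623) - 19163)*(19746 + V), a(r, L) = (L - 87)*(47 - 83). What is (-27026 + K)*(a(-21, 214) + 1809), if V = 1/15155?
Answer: 417053617413816340764/44322313 ≈ 9.4096e+12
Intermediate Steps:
V = 1/15155 ≈ 6.5985e-5
a(r, L) = 3132 - 36*L (a(r, L) = (-87 + L)*(-36) = 3132 - 36*L)
K = -150941117532000690/44322313 (K = 9*((1/(-14623) - 19163)*(19746 + 1/15155)) = 9*((-1/14623 - 19163)*(299250631/15155)) = 9*(-280220550/14623*299250631/15155) = 9*(-16771235281333410/44322313) = -150941117532000690/44322313 ≈ -3.4055e+9)
(-27026 + K)*(a(-21, 214) + 1809) = (-27026 - 150941117532000690/44322313)*((3132 - 36*214) + 1809) = -150942315386831828*((3132 - 7704) + 1809)/44322313 = -150942315386831828*(-4572 + 1809)/44322313 = -150942315386831828/44322313*(-2763) = 417053617413816340764/44322313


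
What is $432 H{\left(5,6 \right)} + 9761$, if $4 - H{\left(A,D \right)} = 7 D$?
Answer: $-6655$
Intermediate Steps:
$H{\left(A,D \right)} = 4 - 7 D$
$432 H{\left(5,6 \right)} + 9761 = 432 \left(4 - 42\right) + 9761 = 432 \left(-38\right) + 9761 = -16416 + 9761 = -6655$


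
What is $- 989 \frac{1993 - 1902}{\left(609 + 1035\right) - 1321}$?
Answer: $- \frac{89999}{323} \approx -278.63$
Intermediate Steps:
$- 989 \frac{1993 - 1902}{\left(609 + 1035\right) - 1321} = - 989 \frac{91}{1644 - 1321} = - 989 \cdot \frac{91}{323} = - 989 \cdot 91 \cdot \frac{1}{323} = \left(-989\right) \frac{91}{323} = - \frac{89999}{323}$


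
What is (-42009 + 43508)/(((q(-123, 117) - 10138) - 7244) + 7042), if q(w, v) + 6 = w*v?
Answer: -1499/24737 ≈ -0.060597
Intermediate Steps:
q(w, v) = -6 + v*w (q(w, v) = -6 + w*v = -6 + v*w)
(-42009 + 43508)/(((q(-123, 117) - 10138) - 7244) + 7042) = (-42009 + 43508)/((((-6 + 117*(-123)) - 10138) - 7244) + 7042) = 1499/((((-6 - 14391) - 10138) - 7244) + 7042) = 1499/(((-14397 - 10138) - 7244) + 7042) = 1499/((-24535 - 7244) + 7042) = 1499/(-31779 + 7042) = 1499/(-24737) = 1499*(-1/24737) = -1499/24737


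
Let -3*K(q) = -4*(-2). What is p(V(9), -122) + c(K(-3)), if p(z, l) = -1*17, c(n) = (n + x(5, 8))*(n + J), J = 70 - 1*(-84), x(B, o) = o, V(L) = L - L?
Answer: 7111/9 ≈ 790.11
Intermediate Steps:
V(L) = 0
K(q) = -8/3 (K(q) = -(-4)*(-2)/3 = -⅓*8 = -8/3)
J = 154 (J = 70 + 84 = 154)
c(n) = (8 + n)*(154 + n) (c(n) = (n + 8)*(n + 154) = (8 + n)*(154 + n))
p(z, l) = -17
p(V(9), -122) + c(K(-3)) = -17 + (1232 + (-8/3)² + 162*(-8/3)) = -17 + (1232 + 64/9 - 432) = -17 + 7264/9 = 7111/9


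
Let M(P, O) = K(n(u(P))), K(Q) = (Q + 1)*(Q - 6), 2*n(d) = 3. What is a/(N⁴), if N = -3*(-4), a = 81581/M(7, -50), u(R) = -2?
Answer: -81581/233280 ≈ -0.34971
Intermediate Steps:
n(d) = 3/2 (n(d) = (½)*3 = 3/2)
K(Q) = (1 + Q)*(-6 + Q)
M(P, O) = -45/4 (M(P, O) = -6 + (3/2)² - 5*3/2 = -6 + 9/4 - 15/2 = -45/4)
a = -326324/45 (a = 81581/(-45/4) = 81581*(-4/45) = -326324/45 ≈ -7251.6)
N = 12 (N = -1*(-12) = 12)
a/(N⁴) = -326324/(45*(12⁴)) = -326324/45/20736 = -326324/45*1/20736 = -81581/233280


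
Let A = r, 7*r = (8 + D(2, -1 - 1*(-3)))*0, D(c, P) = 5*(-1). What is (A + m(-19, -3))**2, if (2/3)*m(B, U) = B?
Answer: 3249/4 ≈ 812.25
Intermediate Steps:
m(B, U) = 3*B/2
D(c, P) = -5
r = 0 (r = ((8 - 5)*0)/7 = (3*0)/7 = (1/7)*0 = 0)
A = 0
(A + m(-19, -3))**2 = (0 + (3/2)*(-19))**2 = (0 - 57/2)**2 = (-57/2)**2 = 3249/4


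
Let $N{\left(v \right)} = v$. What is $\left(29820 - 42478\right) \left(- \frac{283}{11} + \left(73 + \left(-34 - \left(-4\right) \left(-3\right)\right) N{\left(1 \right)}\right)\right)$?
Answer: $- \frac{177212}{11} \approx -16110.0$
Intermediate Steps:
$\left(29820 - 42478\right) \left(- \frac{283}{11} + \left(73 + \left(-34 - \left(-4\right) \left(-3\right)\right) N{\left(1 \right)}\right)\right) = \left(29820 - 42478\right) \left(- \frac{283}{11} + \left(73 + \left(-34 - \left(-4\right) \left(-3\right)\right) 1\right)\right) = - 12658 \left(\left(-283\right) \frac{1}{11} + \left(73 + \left(-34 - 12\right) 1\right)\right) = - 12658 \left(- \frac{283}{11} + \left(73 + \left(-34 - 12\right) 1\right)\right) = - 12658 \left(- \frac{283}{11} + \left(73 - 46\right)\right) = - 12658 \left(- \frac{283}{11} + 27\right) = \left(-12658\right) \frac{14}{11} = - \frac{177212}{11}$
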